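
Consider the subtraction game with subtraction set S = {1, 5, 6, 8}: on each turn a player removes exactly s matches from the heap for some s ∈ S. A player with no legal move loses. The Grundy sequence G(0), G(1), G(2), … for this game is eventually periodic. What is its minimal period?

11

G(0) = 0
G(1) = mex{0} = 1
G(2) = mex{1} = 0
G(3) = mex{0} = 1
G(4) = mex{1} = 0
G(5) = mex{0,0} = 1
G(6) = mex{1,1,0} = 2
G(7) = mex{2,0,1} = 3
G(8) = mex{3,1,0,0} = 2
G(9) = mex{2,0,1,1} = 3
G(10) = mex{3,1,0,0} = 2
G(11) = mex{2,2,1,1} = 0
G(12) = mex{0,3,2,0} = 1
G(13) = mex{1,2,3,1} = 0
G(14) = mex{0,3,2,2} = 1
G(15) = mex{1,2,3,3} = 0
G(16) = mex{0,0,2,2} = 1
G(17) = mex{1,1,0,3} = 2
G(18) = mex{2,0,1,2} = 3
G(19) = mex{3,1,0,0} = 2
G(20) = mex{2,0,1,1} = 3
G(21) = mex{3,1,0,0} = 2
G(22) = mex{2,2,1,1} = 0
G(23) = mex{0,3,2,0} = 1
G(n+11) = G(n) holds for n = 0,…,7 (a full window of length max(S) = 8), so the sequence is purely periodic with period 11.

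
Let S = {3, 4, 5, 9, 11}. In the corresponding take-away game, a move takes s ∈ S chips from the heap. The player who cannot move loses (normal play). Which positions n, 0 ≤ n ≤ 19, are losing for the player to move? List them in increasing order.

0, 1, 2, 8, 14, 15, 16

G(0) = 0
G(1) = mex{} = 0
G(2) = mex{} = 0
G(3) = mex{0} = 1
G(4) = mex{0,0} = 1
G(5) = mex{0,0,0} = 1
G(6) = mex{1,0,0} = 2
G(7) = mex{1,1,0} = 2
G(8) = mex{1,1,1} = 0
G(9) = mex{2,1,1,0} = 3
G(10) = mex{2,2,1,0} = 3
G(11) = mex{0,2,2,0,0} = 1
G(12) = mex{3,0,2,1,0} = 4
G(13) = mex{3,3,0,1,0} = 2
G(14) = mex{1,3,3,1,1} = 0
G(15) = mex{4,1,3,2,1} = 0
G(16) = mex{2,4,1,2,1} = 0
G(17) = mex{0,2,4,0,2} = 1
G(18) = mex{0,0,2,3,2} = 1
G(19) = mex{0,0,0,3,0} = 1
P-positions are exactly the n with G(n) = 0.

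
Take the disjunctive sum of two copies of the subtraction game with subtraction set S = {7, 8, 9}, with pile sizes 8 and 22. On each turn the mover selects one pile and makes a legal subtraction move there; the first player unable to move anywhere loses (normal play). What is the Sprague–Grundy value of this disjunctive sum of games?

All piles use S = {7, 8, 9}:
G(0) = 0
G(1) = mex{} = 0
G(2) = mex{} = 0
G(3) = mex{} = 0
G(4) = mex{} = 0
G(5) = mex{} = 0
G(6) = mex{} = 0
G(7) = mex{0} = 1
G(8) = mex{0,0} = 1
G(9) = mex{0,0,0} = 1
G(10) = mex{0,0,0} = 1
G(11) = mex{0,0,0} = 1
G(12) = mex{0,0,0} = 1
G(13) = mex{0,0,0} = 1
G(14) = mex{1,0,0} = 2
G(15) = mex{1,1,0} = 2
G(16) = mex{1,1,1} = 0
G(17) = mex{1,1,1} = 0
G(18) = mex{1,1,1} = 0
G(19) = mex{1,1,1} = 0
G(20) = mex{1,1,1} = 0
G(21) = mex{2,1,1} = 0
G(22) = mex{2,2,1} = 0
Pile A: G(8) = 1.
Pile B: G(22) = 0.
Combined Grundy value = 1 ⊕ 0 = 1.

1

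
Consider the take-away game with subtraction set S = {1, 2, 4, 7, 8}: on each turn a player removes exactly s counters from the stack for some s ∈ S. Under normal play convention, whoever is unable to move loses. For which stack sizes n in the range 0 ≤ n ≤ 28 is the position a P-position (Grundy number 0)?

G(0) = 0
G(1) = mex{0} = 1
G(2) = mex{1,0} = 2
G(3) = mex{2,1} = 0
G(4) = mex{0,2,0} = 1
G(5) = mex{1,0,1} = 2
G(6) = mex{2,1,2} = 0
G(7) = mex{0,2,0,0} = 1
G(8) = mex{1,0,1,1,0} = 2
G(9) = mex{2,1,2,2,1} = 0
G(10) = mex{0,2,0,0,2} = 1
G(11) = mex{1,0,1,1,0} = 2
G(12) = mex{2,1,2,2,1} = 0
G(13) = mex{0,2,0,0,2} = 1
G(14) = mex{1,0,1,1,0} = 2
G(15) = mex{2,1,2,2,1} = 0
G(16) = mex{0,2,0,0,2} = 1
G(17) = mex{1,0,1,1,0} = 2
G(18) = mex{2,1,2,2,1} = 0
G(19) = mex{0,2,0,0,2} = 1
G(20) = mex{1,0,1,1,0} = 2
G(21) = mex{2,1,2,2,1} = 0
G(22) = mex{0,2,0,0,2} = 1
G(23) = mex{1,0,1,1,0} = 2
G(24) = mex{2,1,2,2,1} = 0
G(25) = mex{0,2,0,0,2} = 1
G(26) = mex{1,0,1,1,0} = 2
G(27) = mex{2,1,2,2,1} = 0
G(28) = mex{0,2,0,0,2} = 1
P-positions are exactly the n with G(n) = 0.

0, 3, 6, 9, 12, 15, 18, 21, 24, 27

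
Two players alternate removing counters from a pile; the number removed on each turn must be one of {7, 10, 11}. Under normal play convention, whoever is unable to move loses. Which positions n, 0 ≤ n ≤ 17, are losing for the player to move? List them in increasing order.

G(0) = 0
G(1) = mex{} = 0
G(2) = mex{} = 0
G(3) = mex{} = 0
G(4) = mex{} = 0
G(5) = mex{} = 0
G(6) = mex{} = 0
G(7) = mex{0} = 1
G(8) = mex{0} = 1
G(9) = mex{0} = 1
G(10) = mex{0,0} = 1
G(11) = mex{0,0,0} = 1
G(12) = mex{0,0,0} = 1
G(13) = mex{0,0,0} = 1
G(14) = mex{1,0,0} = 2
G(15) = mex{1,0,0} = 2
G(16) = mex{1,0,0} = 2
G(17) = mex{1,1,0} = 2
P-positions are exactly the n with G(n) = 0.

0, 1, 2, 3, 4, 5, 6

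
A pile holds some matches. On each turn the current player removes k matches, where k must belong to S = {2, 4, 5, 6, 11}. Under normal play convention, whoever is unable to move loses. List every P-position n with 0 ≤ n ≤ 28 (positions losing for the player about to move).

0, 1, 8, 9, 16, 17, 24, 25

n :  0  1  2  3  4  5  6  7  8  9 10 11 12 13 14 15 16 17 18 19 20 21 22 23 24 25 26 27 28
G :  0  0  1  1  2  2  3  3  0  0  1  1  2  2  3  3  0  0  1  1  2  2  3  3  0  0  1  1  2
P-positions are exactly the n with G(n) = 0.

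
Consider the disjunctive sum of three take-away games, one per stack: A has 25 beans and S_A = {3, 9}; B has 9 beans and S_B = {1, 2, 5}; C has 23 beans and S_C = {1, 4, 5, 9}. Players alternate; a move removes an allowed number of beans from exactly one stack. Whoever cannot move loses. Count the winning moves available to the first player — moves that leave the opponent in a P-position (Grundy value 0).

1

Stack A, S = {3, 9}:
G(0) = 0
G(1) = mex{} = 0
G(2) = mex{} = 0
G(3) = mex{0} = 1
G(4) = mex{0} = 1
G(5) = mex{0} = 1
G(6) = mex{1} = 0
G(7) = mex{1} = 0
G(8) = mex{1} = 0
G(9) = mex{0,0} = 1
G(10) = mex{0,0} = 1
G(11) = mex{0,0} = 1
G(12) = mex{1,1} = 0
G(13) = mex{1,1} = 0
G(14) = mex{1,1} = 0
G(15) = mex{0,0} = 1
G(16) = mex{0,0} = 1
G(17) = mex{0,0} = 1
G(18) = mex{1,1} = 0
G(19) = mex{1,1} = 0
G(20) = mex{1,1} = 0
G(21) = mex{0,0} = 1
G(22) = mex{0,0} = 1
G(23) = mex{0,0} = 1
G(24) = mex{1,1} = 0
G(25) = mex{1,1} = 0
G_A(25) = 0.
Stack B, S = {1, 2, 5}:
n : 0 1 2 3 4 5 6 7 8 9
G : 0 1 2 0 1 2 0 1 2 0
G_B(9) = 0.
Stack C, S = {1, 4, 5, 9}:
G(0) = 0
G(1) = mex{0} = 1
G(2) = mex{1} = 0
G(3) = mex{0} = 1
G(4) = mex{1,0} = 2
G(5) = mex{2,1,0} = 3
G(6) = mex{3,0,1} = 2
G(7) = mex{2,1,0} = 3
G(8) = mex{3,2,1} = 0
G(9) = mex{0,3,2,0} = 1
G(10) = mex{1,2,3,1} = 0
G(11) = mex{0,3,2,0} = 1
G(12) = mex{1,0,3,1} = 2
G(13) = mex{2,1,0,2} = 3
G(14) = mex{3,0,1,3} = 2
G(15) = mex{2,1,0,2} = 3
G(16) = mex{3,2,1,3} = 0
G(17) = mex{0,3,2,0} = 1
G(18) = mex{1,2,3,1} = 0
G(19) = mex{0,3,2,0} = 1
G(20) = mex{1,0,3,1} = 2
G(21) = mex{2,1,0,2} = 3
G(22) = mex{3,0,1,3} = 2
G(23) = mex{2,1,0,2} = 3
G_C(23) = 3.
Combined Grundy value = 0 ⊕ 0 ⊕ 3 = 3.
A winning move leaves total XOR = 0, i.e. changes one component's Grundy value g to g ⊕ X where X is the current total.
Stack A: need g' = 0⊕3 = 3. Options: 25−3→G=1, 25−9→G=1. Hits: 0.
Stack B: need g' = 0⊕3 = 3. Options: 9−1→G=2, 9−2→G=1, 9−5→G=1. Hits: 0.
Stack C: need g' = 3⊕3 = 0. Options: 23−1→G=2, 23−4→G=1, 23−5→G=0, 23−9→G=2. Hits: 1.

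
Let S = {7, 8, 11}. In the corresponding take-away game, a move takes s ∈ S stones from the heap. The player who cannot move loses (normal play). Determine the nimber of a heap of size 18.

n :  0  1  2  3  4  5  6  7  8  9 10 11 12 13 14 15 16 17 18
G :  0  0  0  0  0  0  0  1  1  1  1  1  1  1  2  2  2  2  0

0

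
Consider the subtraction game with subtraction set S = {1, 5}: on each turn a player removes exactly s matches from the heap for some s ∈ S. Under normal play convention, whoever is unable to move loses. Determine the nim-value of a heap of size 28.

0

G(0) = 0
G(1) = mex{0} = 1
G(2) = mex{1} = 0
G(3) = mex{0} = 1
G(4) = mex{1} = 0
G(5) = mex{0,0} = 1
G(6) = mex{1,1} = 0
G(7) = mex{0,0} = 1
G(8) = mex{1,1} = 0
G(9) = mex{0,0} = 1
G(10) = mex{1,1} = 0
G(11) = mex{0,0} = 1
G(12) = mex{1,1} = 0
G(13) = mex{0,0} = 1
G(14) = mex{1,1} = 0
G(15) = mex{0,0} = 1
G(16) = mex{1,1} = 0
G(17) = mex{0,0} = 1
G(18) = mex{1,1} = 0
G(19) = mex{0,0} = 1
G(20) = mex{1,1} = 0
G(21) = mex{0,0} = 1
G(22) = mex{1,1} = 0
G(23) = mex{0,0} = 1
G(24) = mex{1,1} = 0
G(25) = mex{0,0} = 1
G(26) = mex{1,1} = 0
G(27) = mex{0,0} = 1
G(28) = mex{1,1} = 0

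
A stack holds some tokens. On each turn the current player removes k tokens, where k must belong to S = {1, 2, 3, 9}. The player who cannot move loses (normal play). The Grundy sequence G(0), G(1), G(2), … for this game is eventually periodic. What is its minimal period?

G(0) = 0
G(1) = mex{0} = 1
G(2) = mex{1,0} = 2
G(3) = mex{2,1,0} = 3
G(4) = mex{3,2,1} = 0
G(5) = mex{0,3,2} = 1
G(6) = mex{1,0,3} = 2
G(7) = mex{2,1,0} = 3
G(8) = mex{3,2,1} = 0
G(9) = mex{0,3,2,0} = 1
G(10) = mex{1,0,3,1} = 2
G(11) = mex{2,1,0,2} = 3
G(12) = mex{3,2,1,3} = 0
G(13) = mex{0,3,2,0} = 1
G(14) = mex{1,0,3,1} = 2
G(n+4) = G(n) holds for n = 0,…,8 (a full window of length max(S) = 9), so the sequence is purely periodic with period 4.

4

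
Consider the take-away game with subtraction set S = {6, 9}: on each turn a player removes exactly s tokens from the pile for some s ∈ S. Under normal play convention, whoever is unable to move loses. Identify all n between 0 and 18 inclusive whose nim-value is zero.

0, 1, 2, 3, 4, 5, 15, 16, 17, 18

G(0) = 0
G(1) = mex{} = 0
G(2) = mex{} = 0
G(3) = mex{} = 0
G(4) = mex{} = 0
G(5) = mex{} = 0
G(6) = mex{0} = 1
G(7) = mex{0} = 1
G(8) = mex{0} = 1
G(9) = mex{0,0} = 1
G(10) = mex{0,0} = 1
G(11) = mex{0,0} = 1
G(12) = mex{1,0} = 2
G(13) = mex{1,0} = 2
G(14) = mex{1,0} = 2
G(15) = mex{1,1} = 0
G(16) = mex{1,1} = 0
G(17) = mex{1,1} = 0
G(18) = mex{2,1} = 0
P-positions are exactly the n with G(n) = 0.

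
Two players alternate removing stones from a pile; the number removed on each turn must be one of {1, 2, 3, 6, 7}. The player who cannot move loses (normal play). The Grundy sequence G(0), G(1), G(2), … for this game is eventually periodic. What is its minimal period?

G(0) = 0
G(1) = mex{0} = 1
G(2) = mex{1,0} = 2
G(3) = mex{2,1,0} = 3
G(4) = mex{3,2,1} = 0
G(5) = mex{0,3,2} = 1
G(6) = mex{1,0,3,0} = 2
G(7) = mex{2,1,0,1,0} = 3
G(8) = mex{3,2,1,2,1} = 0
G(9) = mex{0,3,2,3,2} = 1
G(10) = mex{1,0,3,0,3} = 2
G(11) = mex{2,1,0,1,0} = 3
G(12) = mex{3,2,1,2,1} = 0
G(13) = mex{0,3,2,3,2} = 1
G(14) = mex{1,0,3,0,3} = 2
G(n+4) = G(n) holds for n = 0,…,6 (a full window of length max(S) = 7), so the sequence is purely periodic with period 4.

4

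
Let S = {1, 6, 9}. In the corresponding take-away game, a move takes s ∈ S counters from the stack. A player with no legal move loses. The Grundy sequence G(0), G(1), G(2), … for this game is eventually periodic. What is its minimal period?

5

n :  0  1  2  3  4  5  6  7  8  9 10 11 12 13 14 15 16 17 18 19 20 21 22 23 24 25 26
G :  0  1  0  1  0  1  2  0  1  2  3  2  0  1  0  1  2  0  1  0  1  2  0  1  0  1  2
From n = 11 onward G(n+5) = G(n); since this holds over max(S) = 9 consecutive positions the period is 5 (pre-period 11).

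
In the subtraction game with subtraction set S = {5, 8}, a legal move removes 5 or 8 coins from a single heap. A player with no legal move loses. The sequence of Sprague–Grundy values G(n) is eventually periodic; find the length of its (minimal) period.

13

G(0) = 0
G(1) = mex{} = 0
G(2) = mex{} = 0
G(3) = mex{} = 0
G(4) = mex{} = 0
G(5) = mex{0} = 1
G(6) = mex{0} = 1
G(7) = mex{0} = 1
G(8) = mex{0,0} = 1
G(9) = mex{0,0} = 1
G(10) = mex{1,0} = 2
G(11) = mex{1,0} = 2
G(12) = mex{1,0} = 2
G(13) = mex{1,1} = 0
G(14) = mex{1,1} = 0
G(15) = mex{2,1} = 0
G(16) = mex{2,1} = 0
G(17) = mex{2,1} = 0
G(18) = mex{0,2} = 1
G(19) = mex{0,2} = 1
G(20) = mex{0,2} = 1
G(21) = mex{0,0} = 1
G(22) = mex{0,0} = 1
G(23) = mex{1,0} = 2
G(24) = mex{1,0} = 2
G(25) = mex{1,0} = 2
G(26) = mex{1,1} = 0
G(27) = mex{1,1} = 0
G(n+13) = G(n) holds for n = 0,…,7 (a full window of length max(S) = 8), so the sequence is purely periodic with period 13.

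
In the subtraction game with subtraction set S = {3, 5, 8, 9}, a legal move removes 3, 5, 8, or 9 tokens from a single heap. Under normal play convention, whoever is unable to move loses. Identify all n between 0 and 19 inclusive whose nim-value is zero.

n :  0  1  2  3  4  5  6  7  8  9 10 11 12 13 14 15 16 17 18 19
G :  0  0  0  1  1  1  2  2  2  3  3  3  0  0  0  1  1  1  2  2
P-positions are exactly the n with G(n) = 0.

0, 1, 2, 12, 13, 14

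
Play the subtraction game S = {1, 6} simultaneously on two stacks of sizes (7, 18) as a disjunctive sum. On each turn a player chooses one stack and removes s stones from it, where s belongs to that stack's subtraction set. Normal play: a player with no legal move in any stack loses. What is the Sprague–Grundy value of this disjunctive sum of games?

0

All stacks use S = {1, 6}:
n :  0  1  2  3  4  5  6  7  8  9 10 11 12 13 14 15 16 17 18
G :  0  1  0  1  0  1  2  0  1  0  1  0  1  2  0  1  0  1  0
Stack A: G(7) = 0.
Stack B: G(18) = 0.
Combined Grundy value = 0 ⊕ 0 = 0.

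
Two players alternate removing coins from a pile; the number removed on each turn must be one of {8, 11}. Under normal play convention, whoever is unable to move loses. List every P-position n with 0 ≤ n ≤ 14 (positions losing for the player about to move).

0, 1, 2, 3, 4, 5, 6, 7

G(0) = 0
G(1) = mex{} = 0
G(2) = mex{} = 0
G(3) = mex{} = 0
G(4) = mex{} = 0
G(5) = mex{} = 0
G(6) = mex{} = 0
G(7) = mex{} = 0
G(8) = mex{0} = 1
G(9) = mex{0} = 1
G(10) = mex{0} = 1
G(11) = mex{0,0} = 1
G(12) = mex{0,0} = 1
G(13) = mex{0,0} = 1
G(14) = mex{0,0} = 1
P-positions are exactly the n with G(n) = 0.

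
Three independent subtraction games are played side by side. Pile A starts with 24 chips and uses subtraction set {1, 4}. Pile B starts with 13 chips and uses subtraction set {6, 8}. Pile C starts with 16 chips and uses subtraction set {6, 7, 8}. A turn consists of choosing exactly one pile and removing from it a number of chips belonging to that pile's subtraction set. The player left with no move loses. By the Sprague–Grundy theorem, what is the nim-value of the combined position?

0

Pile A, S = {1, 4}:
G(0) = 0
G(1) = mex{0} = 1
G(2) = mex{1} = 0
G(3) = mex{0} = 1
G(4) = mex{1,0} = 2
G(5) = mex{2,1} = 0
G(6) = mex{0,0} = 1
G(7) = mex{1,1} = 0
G(8) = mex{0,2} = 1
G(9) = mex{1,0} = 2
G(10) = mex{2,1} = 0
G(11) = mex{0,0} = 1
G(12) = mex{1,1} = 0
G(13) = mex{0,2} = 1
G(14) = mex{1,0} = 2
G(15) = mex{2,1} = 0
G(16) = mex{0,0} = 1
G(17) = mex{1,1} = 0
G(18) = mex{0,2} = 1
G(19) = mex{1,0} = 2
G(20) = mex{2,1} = 0
G(21) = mex{0,0} = 1
G(22) = mex{1,1} = 0
G(23) = mex{0,2} = 1
G(24) = mex{1,0} = 2
G_A(24) = 2.
Pile B, S = {6, 8}:
n :  0  1  2  3  4  5  6  7  8  9 10 11 12 13
G :  0  0  0  0  0  0  1  1  1  1  1  1  2  2
G_B(13) = 2.
Pile C, S = {6, 7, 8}:
G(0) = 0
G(1) = mex{} = 0
G(2) = mex{} = 0
G(3) = mex{} = 0
G(4) = mex{} = 0
G(5) = mex{} = 0
G(6) = mex{0} = 1
G(7) = mex{0,0} = 1
G(8) = mex{0,0,0} = 1
G(9) = mex{0,0,0} = 1
G(10) = mex{0,0,0} = 1
G(11) = mex{0,0,0} = 1
G(12) = mex{1,0,0} = 2
G(13) = mex{1,1,0} = 2
G(14) = mex{1,1,1} = 0
G(15) = mex{1,1,1} = 0
G(16) = mex{1,1,1} = 0
G_C(16) = 0.
Combined Grundy value = 2 ⊕ 2 ⊕ 0 = 0.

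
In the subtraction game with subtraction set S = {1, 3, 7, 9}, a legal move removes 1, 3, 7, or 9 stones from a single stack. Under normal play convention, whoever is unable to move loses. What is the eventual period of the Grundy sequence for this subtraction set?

n :  0  1  2  3  4  5  6  7  8  9 10 11 12 13 14
G :  0  1  0  1  0  1  0  1  0  1  0  1  0  1  0
G(n+2) = G(n) holds for n = 0,…,8 (a full window of length max(S) = 9), so the sequence is purely periodic with period 2.

2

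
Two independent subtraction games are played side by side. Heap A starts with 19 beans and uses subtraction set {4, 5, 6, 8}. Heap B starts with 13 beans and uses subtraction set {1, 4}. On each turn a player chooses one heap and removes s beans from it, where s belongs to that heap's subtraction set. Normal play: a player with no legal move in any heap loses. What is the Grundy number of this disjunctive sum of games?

Heap A, S = {4, 5, 6, 8}:
G(0) = 0
G(1) = mex{} = 0
G(2) = mex{} = 0
G(3) = mex{} = 0
G(4) = mex{0} = 1
G(5) = mex{0,0} = 1
G(6) = mex{0,0,0} = 1
G(7) = mex{0,0,0} = 1
G(8) = mex{1,0,0,0} = 2
G(9) = mex{1,1,0,0} = 2
G(10) = mex{1,1,1,0} = 2
G(11) = mex{1,1,1,0} = 2
G(12) = mex{2,1,1,1} = 0
G(13) = mex{2,2,1,1} = 0
G(14) = mex{2,2,2,1} = 0
G(15) = mex{2,2,2,1} = 0
G(16) = mex{0,2,2,2} = 1
G(17) = mex{0,0,2,2} = 1
G(18) = mex{0,0,0,2} = 1
G(19) = mex{0,0,0,2} = 1
G_A(19) = 1.
Heap B, S = {1, 4}:
n :  0  1  2  3  4  5  6  7  8  9 10 11 12 13
G :  0  1  0  1  2  0  1  0  1  2  0  1  0  1
G_B(13) = 1.
Combined Grundy value = 1 ⊕ 1 = 0.

0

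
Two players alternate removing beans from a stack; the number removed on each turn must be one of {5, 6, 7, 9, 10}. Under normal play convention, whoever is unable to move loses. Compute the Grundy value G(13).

G(0) = 0
G(1) = mex{} = 0
G(2) = mex{} = 0
G(3) = mex{} = 0
G(4) = mex{} = 0
G(5) = mex{0} = 1
G(6) = mex{0,0} = 1
G(7) = mex{0,0,0} = 1
G(8) = mex{0,0,0} = 1
G(9) = mex{0,0,0,0} = 1
G(10) = mex{1,0,0,0,0} = 2
G(11) = mex{1,1,0,0,0} = 2
G(12) = mex{1,1,1,0,0} = 2
G(13) = mex{1,1,1,0,0} = 2

2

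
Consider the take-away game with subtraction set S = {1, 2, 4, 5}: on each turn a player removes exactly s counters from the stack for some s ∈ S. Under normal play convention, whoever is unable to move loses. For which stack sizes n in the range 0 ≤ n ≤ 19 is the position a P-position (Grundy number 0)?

0, 3, 6, 9, 12, 15, 18

n :  0  1  2  3  4  5  6  7  8  9 10 11 12 13 14 15 16 17 18 19
G :  0  1  2  0  1  2  0  1  2  0  1  2  0  1  2  0  1  2  0  1
P-positions are exactly the n with G(n) = 0.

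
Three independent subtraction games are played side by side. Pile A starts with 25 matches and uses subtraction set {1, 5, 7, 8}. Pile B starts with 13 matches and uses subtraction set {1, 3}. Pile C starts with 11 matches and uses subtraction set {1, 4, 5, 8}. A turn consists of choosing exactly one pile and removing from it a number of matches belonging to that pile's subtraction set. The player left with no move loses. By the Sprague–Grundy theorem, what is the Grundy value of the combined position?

3

Pile A, S = {1, 5, 7, 8}:
n :  0  1  2  3  4  5  6  7  8  9 10 11 12 13 14 15 16 17 18 19 20 21 22 23 24 25
G :  0  1  0  1  0  1  0  1  2  3  2  3  2  3  2  0  1  0  1  0  1  0  1  2  3  2
G_A(25) = 2.
Pile B, S = {1, 3}:
G(0) = 0
G(1) = mex{0} = 1
G(2) = mex{1} = 0
G(3) = mex{0,0} = 1
G(4) = mex{1,1} = 0
G(5) = mex{0,0} = 1
G(6) = mex{1,1} = 0
G(7) = mex{0,0} = 1
G(8) = mex{1,1} = 0
G(9) = mex{0,0} = 1
G(10) = mex{1,1} = 0
G(11) = mex{0,0} = 1
G(12) = mex{1,1} = 0
G(13) = mex{0,0} = 1
G_B(13) = 1.
Pile C, S = {1, 4, 5, 8}:
G(0) = 0
G(1) = mex{0} = 1
G(2) = mex{1} = 0
G(3) = mex{0} = 1
G(4) = mex{1,0} = 2
G(5) = mex{2,1,0} = 3
G(6) = mex{3,0,1} = 2
G(7) = mex{2,1,0} = 3
G(8) = mex{3,2,1,0} = 4
G(9) = mex{4,3,2,1} = 0
G(10) = mex{0,2,3,0} = 1
G(11) = mex{1,3,2,1} = 0
G_C(11) = 0.
Combined Grundy value = 2 ⊕ 1 ⊕ 0 = 3.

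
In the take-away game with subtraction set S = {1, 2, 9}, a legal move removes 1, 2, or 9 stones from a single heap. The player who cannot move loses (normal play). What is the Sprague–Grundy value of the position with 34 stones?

G(0) = 0
G(1) = mex{0} = 1
G(2) = mex{1,0} = 2
G(3) = mex{2,1} = 0
G(4) = mex{0,2} = 1
G(5) = mex{1,0} = 2
G(6) = mex{2,1} = 0
G(7) = mex{0,2} = 1
G(8) = mex{1,0} = 2
G(9) = mex{2,1,0} = 3
G(10) = mex{3,2,1} = 0
G(11) = mex{0,3,2} = 1
G(12) = mex{1,0,0} = 2
G(13) = mex{2,1,1} = 0
G(14) = mex{0,2,2} = 1
G(15) = mex{1,0,0} = 2
G(16) = mex{2,1,1} = 0
G(17) = mex{0,2,2} = 1
G(18) = mex{1,0,3} = 2
G(19) = mex{2,1,0} = 3
G(20) = mex{3,2,1} = 0
G(21) = mex{0,3,2} = 1
G(22) = mex{1,0,0} = 2
G(23) = mex{2,1,1} = 0
G(24) = mex{0,2,2} = 1
G(25) = mex{1,0,0} = 2
G(26) = mex{2,1,1} = 0
G(27) = mex{0,2,2} = 1
G(28) = mex{1,0,3} = 2
G(29) = mex{2,1,0} = 3
G(30) = mex{3,2,1} = 0
G(31) = mex{0,3,2} = 1
G(32) = mex{1,0,0} = 2
G(33) = mex{2,1,1} = 0
G(34) = mex{0,2,2} = 1

1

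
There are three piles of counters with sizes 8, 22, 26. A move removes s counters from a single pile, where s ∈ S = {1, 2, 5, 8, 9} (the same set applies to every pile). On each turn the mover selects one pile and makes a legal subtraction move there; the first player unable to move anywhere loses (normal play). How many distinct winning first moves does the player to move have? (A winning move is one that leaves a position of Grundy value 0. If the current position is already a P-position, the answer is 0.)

All piles use S = {1, 2, 5, 8, 9}:
G(0) = 0
G(1) = mex{0} = 1
G(2) = mex{1,0} = 2
G(3) = mex{2,1} = 0
G(4) = mex{0,2} = 1
G(5) = mex{1,0,0} = 2
G(6) = mex{2,1,1} = 0
G(7) = mex{0,2,2} = 1
G(8) = mex{1,0,0,0} = 2
G(9) = mex{2,1,1,1,0} = 3
G(10) = mex{3,2,2,2,1} = 0
G(11) = mex{0,3,0,0,2} = 1
G(12) = mex{1,0,1,1,0} = 2
G(13) = mex{2,1,2,2,1} = 0
G(14) = mex{0,2,3,0,2} = 1
G(15) = mex{1,0,0,1,0} = 2
G(16) = mex{2,1,1,2,1} = 0
G(17) = mex{0,2,2,3,2} = 1
G(18) = mex{1,0,0,0,3} = 2
G(19) = mex{2,1,1,1,0} = 3
G(20) = mex{3,2,2,2,1} = 0
G(21) = mex{0,3,0,0,2} = 1
G(22) = mex{1,0,1,1,0} = 2
G(23) = mex{2,1,2,2,1} = 0
G(24) = mex{0,2,3,0,2} = 1
G(25) = mex{1,0,0,1,0} = 2
G(26) = mex{2,1,1,2,1} = 0
Pile A: G(8) = 2.
Pile B: G(22) = 2.
Pile C: G(26) = 0.
Combined Grundy value = 2 ⊕ 2 ⊕ 0 = 0.
A winning move leaves total XOR = 0, i.e. changes one component's Grundy value g to g ⊕ X where X is the current total.
Pile A: target g' = 2⊕0 = 2, but every legal move changes the Grundy value (mex property), so 0 moves.
Pile B: target g' = 2⊕0 = 2, but every legal move changes the Grundy value (mex property), so 0 moves.
Pile C: target g' = 0⊕0 = 0, but every legal move changes the Grundy value (mex property), so 0 moves.

0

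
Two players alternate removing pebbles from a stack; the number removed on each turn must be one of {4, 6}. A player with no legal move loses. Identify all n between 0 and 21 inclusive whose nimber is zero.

n :  0  1  2  3  4  5  6  7  8  9 10 11 12 13 14 15 16 17 18 19 20 21
G :  0  0  0  0  1  1  1  1  2  2  0  0  0  0  1  1  1  1  2  2  0  0
P-positions are exactly the n with G(n) = 0.

0, 1, 2, 3, 10, 11, 12, 13, 20, 21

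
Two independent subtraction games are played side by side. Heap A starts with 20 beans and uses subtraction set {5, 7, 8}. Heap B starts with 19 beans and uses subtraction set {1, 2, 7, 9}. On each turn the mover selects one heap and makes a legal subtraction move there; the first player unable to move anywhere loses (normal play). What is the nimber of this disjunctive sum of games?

3

Heap A, S = {5, 7, 8}:
n :  0  1  2  3  4  5  6  7  8  9 10 11 12 13 14 15 16 17 18 19 20
G :  0  0  0  0  0  1  1  1  1  1  2  2  2  0  0  0  0  0  1  1  1
G_A(20) = 1.
Heap B, S = {1, 2, 7, 9}:
G(0) = 0
G(1) = mex{0} = 1
G(2) = mex{1,0} = 2
G(3) = mex{2,1} = 0
G(4) = mex{0,2} = 1
G(5) = mex{1,0} = 2
G(6) = mex{2,1} = 0
G(7) = mex{0,2,0} = 1
G(8) = mex{1,0,1} = 2
G(9) = mex{2,1,2,0} = 3
G(10) = mex{3,2,0,1} = 4
G(11) = mex{4,3,1,2} = 0
G(12) = mex{0,4,2,0} = 1
G(13) = mex{1,0,0,1} = 2
G(14) = mex{2,1,1,2} = 0
G(15) = mex{0,2,2,0} = 1
G(16) = mex{1,0,3,1} = 2
G(17) = mex{2,1,4,2} = 0
G(18) = mex{0,2,0,3} = 1
G(19) = mex{1,0,1,4} = 2
G_B(19) = 2.
Combined Grundy value = 1 ⊕ 2 = 3.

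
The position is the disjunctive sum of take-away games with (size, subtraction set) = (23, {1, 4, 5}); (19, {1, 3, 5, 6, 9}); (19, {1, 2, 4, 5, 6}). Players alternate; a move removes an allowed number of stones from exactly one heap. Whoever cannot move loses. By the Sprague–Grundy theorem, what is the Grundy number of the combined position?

Heap A, S = {1, 4, 5}:
G(0) = 0
G(1) = mex{0} = 1
G(2) = mex{1} = 0
G(3) = mex{0} = 1
G(4) = mex{1,0} = 2
G(5) = mex{2,1,0} = 3
G(6) = mex{3,0,1} = 2
G(7) = mex{2,1,0} = 3
G(8) = mex{3,2,1} = 0
G(9) = mex{0,3,2} = 1
G(10) = mex{1,2,3} = 0
G(11) = mex{0,3,2} = 1
G(12) = mex{1,0,3} = 2
G(13) = mex{2,1,0} = 3
G(14) = mex{3,0,1} = 2
G(15) = mex{2,1,0} = 3
G(16) = mex{3,2,1} = 0
G(17) = mex{0,3,2} = 1
G(18) = mex{1,2,3} = 0
G(19) = mex{0,3,2} = 1
G(20) = mex{1,0,3} = 2
G(21) = mex{2,1,0} = 3
G(22) = mex{3,0,1} = 2
G(23) = mex{2,1,0} = 3
G_A(23) = 3.
Heap B, S = {1, 3, 5, 6, 9}:
n :  0  1  2  3  4  5  6  7  8  9 10 11 12 13 14 15 16 17 18 19
G :  0  1  0  1  0  1  2  3  2  3  2  3  0  1  0  1  0  1  2  3
G_B(19) = 3.
Heap C, S = {1, 2, 4, 5, 6}:
n :  0  1  2  3  4  5  6  7  8  9 10 11 12 13 14 15 16 17 18 19
G :  0  1  2  0  1  2  3  4  5  3  0  1  2  0  1  2  3  4  5  3
G_C(19) = 3.
Combined Grundy value = 3 ⊕ 3 ⊕ 3 = 3.

3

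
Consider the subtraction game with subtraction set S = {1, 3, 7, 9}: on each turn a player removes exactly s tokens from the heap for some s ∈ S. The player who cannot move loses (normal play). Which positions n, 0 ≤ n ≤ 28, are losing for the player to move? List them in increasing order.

0, 2, 4, 6, 8, 10, 12, 14, 16, 18, 20, 22, 24, 26, 28

n :  0  1  2  3  4  5  6  7  8  9 10 11 12 13 14 15 16 17 18 19 20 21 22 23 24 25 26 27 28
G :  0  1  0  1  0  1  0  1  0  1  0  1  0  1  0  1  0  1  0  1  0  1  0  1  0  1  0  1  0
P-positions are exactly the n with G(n) = 0.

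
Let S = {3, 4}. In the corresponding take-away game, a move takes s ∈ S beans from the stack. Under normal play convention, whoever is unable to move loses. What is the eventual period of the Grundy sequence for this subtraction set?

7

n :  0  1  2  3  4  5  6  7  8  9 10 11 12 13 14 15
G :  0  0  0  1  1  1  2  0  0  0  1  1  1  2  0  0
G(n+7) = G(n) holds for n = 0,…,3 (a full window of length max(S) = 4), so the sequence is purely periodic with period 7.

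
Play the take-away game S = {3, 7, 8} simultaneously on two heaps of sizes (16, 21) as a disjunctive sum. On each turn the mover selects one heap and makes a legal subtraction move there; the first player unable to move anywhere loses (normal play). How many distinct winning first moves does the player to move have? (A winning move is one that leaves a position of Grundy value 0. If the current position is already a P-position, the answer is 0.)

All heaps use S = {3, 7, 8}:
n :  0  1  2  3  4  5  6  7  8  9 10 11 12 13 14 15 16 17 18 19 20 21
G :  0  0  0  1  1  1  0  2  2  1  3  0  0  2  1  1  0  0  2  1  1  0
Heap A: G(16) = 0.
Heap B: G(21) = 0.
Combined Grundy value = 0 ⊕ 0 = 0.
A winning move leaves total XOR = 0, i.e. changes one component's Grundy value g to g ⊕ X where X is the current total.
Heap A: target g' = 0⊕0 = 0, but every legal move changes the Grundy value (mex property), so 0 moves.
Heap B: target g' = 0⊕0 = 0, but every legal move changes the Grundy value (mex property), so 0 moves.

0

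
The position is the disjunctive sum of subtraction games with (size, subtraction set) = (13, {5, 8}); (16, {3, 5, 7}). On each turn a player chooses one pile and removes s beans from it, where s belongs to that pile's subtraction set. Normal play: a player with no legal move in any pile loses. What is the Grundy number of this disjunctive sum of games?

Pile A, S = {5, 8}:
n :  0  1  2  3  4  5  6  7  8  9 10 11 12 13
G :  0  0  0  0  0  1  1  1  1  1  2  2  2  0
G_A(13) = 0.
Pile B, S = {3, 5, 7}:
n :  0  1  2  3  4  5  6  7  8  9 10 11 12 13 14 15 16
G :  0  0  0  1  1  1  2  2  2  3  0  0  0  1  1  1  2
G_B(16) = 2.
Combined Grundy value = 0 ⊕ 2 = 2.

2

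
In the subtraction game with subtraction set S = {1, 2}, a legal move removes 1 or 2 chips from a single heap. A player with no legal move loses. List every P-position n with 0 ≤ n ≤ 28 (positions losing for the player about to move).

n :  0  1  2  3  4  5  6  7  8  9 10 11 12 13 14 15 16 17 18 19 20 21 22 23 24 25 26 27 28
G :  0  1  2  0  1  2  0  1  2  0  1  2  0  1  2  0  1  2  0  1  2  0  1  2  0  1  2  0  1
P-positions are exactly the n with G(n) = 0.

0, 3, 6, 9, 12, 15, 18, 21, 24, 27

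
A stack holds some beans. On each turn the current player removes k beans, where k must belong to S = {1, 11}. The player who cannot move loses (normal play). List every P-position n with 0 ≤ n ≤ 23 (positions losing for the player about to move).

0, 2, 4, 6, 8, 10, 12, 14, 16, 18, 20, 22

G(0) = 0
G(1) = mex{0} = 1
G(2) = mex{1} = 0
G(3) = mex{0} = 1
G(4) = mex{1} = 0
G(5) = mex{0} = 1
G(6) = mex{1} = 0
G(7) = mex{0} = 1
G(8) = mex{1} = 0
G(9) = mex{0} = 1
G(10) = mex{1} = 0
G(11) = mex{0,0} = 1
G(12) = mex{1,1} = 0
G(13) = mex{0,0} = 1
G(14) = mex{1,1} = 0
G(15) = mex{0,0} = 1
G(16) = mex{1,1} = 0
G(17) = mex{0,0} = 1
G(18) = mex{1,1} = 0
G(19) = mex{0,0} = 1
G(20) = mex{1,1} = 0
G(21) = mex{0,0} = 1
G(22) = mex{1,1} = 0
G(23) = mex{0,0} = 1
P-positions are exactly the n with G(n) = 0.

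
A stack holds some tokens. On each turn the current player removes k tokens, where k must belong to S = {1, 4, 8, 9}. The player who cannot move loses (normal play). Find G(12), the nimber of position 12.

G(0) = 0
G(1) = mex{0} = 1
G(2) = mex{1} = 0
G(3) = mex{0} = 1
G(4) = mex{1,0} = 2
G(5) = mex{2,1} = 0
G(6) = mex{0,0} = 1
G(7) = mex{1,1} = 0
G(8) = mex{0,2,0} = 1
G(9) = mex{1,0,1,0} = 2
G(10) = mex{2,1,0,1} = 3
G(11) = mex{3,0,1,0} = 2
G(12) = mex{2,1,2,1} = 0

0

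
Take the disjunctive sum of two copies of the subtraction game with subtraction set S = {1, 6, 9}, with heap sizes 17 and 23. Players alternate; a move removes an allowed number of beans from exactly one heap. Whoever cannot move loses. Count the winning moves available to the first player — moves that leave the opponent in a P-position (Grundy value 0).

4

All heaps use S = {1, 6, 9}:
G(0) = 0
G(1) = mex{0} = 1
G(2) = mex{1} = 0
G(3) = mex{0} = 1
G(4) = mex{1} = 0
G(5) = mex{0} = 1
G(6) = mex{1,0} = 2
G(7) = mex{2,1} = 0
G(8) = mex{0,0} = 1
G(9) = mex{1,1,0} = 2
G(10) = mex{2,0,1} = 3
G(11) = mex{3,1,0} = 2
G(12) = mex{2,2,1} = 0
G(13) = mex{0,0,0} = 1
G(14) = mex{1,1,1} = 0
G(15) = mex{0,2,2} = 1
G(16) = mex{1,3,0} = 2
G(17) = mex{2,2,1} = 0
G(18) = mex{0,0,2} = 1
G(19) = mex{1,1,3} = 0
G(20) = mex{0,0,2} = 1
G(21) = mex{1,1,0} = 2
G(22) = mex{2,2,1} = 0
G(23) = mex{0,0,0} = 1
Heap A: G(17) = 0.
Heap B: G(23) = 1.
Combined Grundy value = 0 ⊕ 1 = 1.
A winning move leaves total XOR = 0, i.e. changes one component's Grundy value g to g ⊕ X where X is the current total.
Heap A: need g' = 0⊕1 = 1. Options: 17−1→G=2, 17−6→G=2, 17−9→G=1. Hits: 1.
Heap B: need g' = 1⊕1 = 0. Options: 23−1→G=0, 23−6→G=0, 23−9→G=0. Hits: 3.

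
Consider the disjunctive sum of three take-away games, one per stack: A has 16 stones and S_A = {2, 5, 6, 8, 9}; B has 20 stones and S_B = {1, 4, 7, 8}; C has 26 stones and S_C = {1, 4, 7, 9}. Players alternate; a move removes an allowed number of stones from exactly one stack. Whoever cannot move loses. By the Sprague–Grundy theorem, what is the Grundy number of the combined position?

3

Stack A, S = {2, 5, 6, 8, 9}:
n :  0  1  2  3  4  5  6  7  8  9 10 11 12 13 14 15 16
G :  0  0  1  1  0  2  1  3  2  2  3  0  2  1  0  0  1
G_A(16) = 1.
Stack B, S = {1, 4, 7, 8}:
n :  0  1  2  3  4  5  6  7  8  9 10 11 12 13 14 15 16 17 18 19 20
G :  0  1  0  1  2  0  1  2  3  2  3  0  1  3  0  1  0  1  2  3  2
G_B(20) = 2.
Stack C, S = {1, 4, 7, 9}:
n :  0  1  2  3  4  5  6  7  8  9 10 11 12 13 14 15 16 17 18 19 20 21 22 23 24 25 26
G :  0  1  0  1  2  0  1  2  0  1  0  1  2  0  1  2  0  1  0  1  2  0  1  2  0  1  0
G_C(26) = 0.
Combined Grundy value = 1 ⊕ 2 ⊕ 0 = 3.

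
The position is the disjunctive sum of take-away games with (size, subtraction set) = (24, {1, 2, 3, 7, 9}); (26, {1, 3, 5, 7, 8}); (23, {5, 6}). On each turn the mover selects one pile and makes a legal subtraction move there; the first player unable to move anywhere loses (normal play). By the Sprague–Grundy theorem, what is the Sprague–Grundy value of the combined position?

Pile A, S = {1, 2, 3, 7, 9}:
n :  0  1  2  3  4  5  6  7  8  9 10 11 12 13 14 15 16 17 18 19 20 21 22 23 24
G :  0  1  2  3  0  1  2  3  0  1  2  3  0  1  2  3  0  1  2  3  0  1  2  3  0
G_A(24) = 0.
Pile B, S = {1, 3, 5, 7, 8}:
G(0) = 0
G(1) = mex{0} = 1
G(2) = mex{1} = 0
G(3) = mex{0,0} = 1
G(4) = mex{1,1} = 0
G(5) = mex{0,0,0} = 1
G(6) = mex{1,1,1} = 0
G(7) = mex{0,0,0,0} = 1
G(8) = mex{1,1,1,1,0} = 2
G(9) = mex{2,0,0,0,1} = 3
G(10) = mex{3,1,1,1,0} = 2
G(11) = mex{2,2,0,0,1} = 3
G(12) = mex{3,3,1,1,0} = 2
G(13) = mex{2,2,2,0,1} = 3
G(14) = mex{3,3,3,1,0} = 2
G(15) = mex{2,2,2,2,1} = 0
G(16) = mex{0,3,3,3,2} = 1
G(17) = mex{1,2,2,2,3} = 0
G(18) = mex{0,0,3,3,2} = 1
G(19) = mex{1,1,2,2,3} = 0
G(20) = mex{0,0,0,3,2} = 1
G(21) = mex{1,1,1,2,3} = 0
G(22) = mex{0,0,0,0,2} = 1
G(23) = mex{1,1,1,1,0} = 2
G(24) = mex{2,0,0,0,1} = 3
G(25) = mex{3,1,1,1,0} = 2
G(26) = mex{2,2,0,0,1} = 3
G_B(26) = 3.
Pile C, S = {5, 6}:
n :  0  1  2  3  4  5  6  7  8  9 10 11 12 13 14 15 16 17 18 19 20 21 22 23
G :  0  0  0  0  0  1  1  1  1  1  2  0  0  0  0  0  1  1  1  1  1  2  0  0
G_C(23) = 0.
Combined Grundy value = 0 ⊕ 3 ⊕ 0 = 3.

3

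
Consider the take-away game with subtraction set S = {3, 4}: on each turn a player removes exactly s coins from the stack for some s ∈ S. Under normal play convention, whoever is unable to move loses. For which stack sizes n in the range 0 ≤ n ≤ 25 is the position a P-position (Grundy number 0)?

G(0) = 0
G(1) = mex{} = 0
G(2) = mex{} = 0
G(3) = mex{0} = 1
G(4) = mex{0,0} = 1
G(5) = mex{0,0} = 1
G(6) = mex{1,0} = 2
G(7) = mex{1,1} = 0
G(8) = mex{1,1} = 0
G(9) = mex{2,1} = 0
G(10) = mex{0,2} = 1
G(11) = mex{0,0} = 1
G(12) = mex{0,0} = 1
G(13) = mex{1,0} = 2
G(14) = mex{1,1} = 0
G(15) = mex{1,1} = 0
G(16) = mex{2,1} = 0
G(17) = mex{0,2} = 1
G(18) = mex{0,0} = 1
G(19) = mex{0,0} = 1
G(20) = mex{1,0} = 2
G(21) = mex{1,1} = 0
G(22) = mex{1,1} = 0
G(23) = mex{2,1} = 0
G(24) = mex{0,2} = 1
G(25) = mex{0,0} = 1
P-positions are exactly the n with G(n) = 0.

0, 1, 2, 7, 8, 9, 14, 15, 16, 21, 22, 23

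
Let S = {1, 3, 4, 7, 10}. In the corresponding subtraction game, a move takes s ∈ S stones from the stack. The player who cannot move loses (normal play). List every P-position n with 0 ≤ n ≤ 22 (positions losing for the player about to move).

n :  0  1  2  3  4  5  6  7  8  9 10 11 12 13 14 15 16 17 18 19 20 21 22
G :  0  1  0  1  2  3  2  3  0  1  4  5  2  0  1  4  3  2  3  0  1  0  1
P-positions are exactly the n with G(n) = 0.

0, 2, 8, 13, 19, 21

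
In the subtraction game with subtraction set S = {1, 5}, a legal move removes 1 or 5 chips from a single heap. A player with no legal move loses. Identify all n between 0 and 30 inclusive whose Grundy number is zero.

0, 2, 4, 6, 8, 10, 12, 14, 16, 18, 20, 22, 24, 26, 28, 30

G(0) = 0
G(1) = mex{0} = 1
G(2) = mex{1} = 0
G(3) = mex{0} = 1
G(4) = mex{1} = 0
G(5) = mex{0,0} = 1
G(6) = mex{1,1} = 0
G(7) = mex{0,0} = 1
G(8) = mex{1,1} = 0
G(9) = mex{0,0} = 1
G(10) = mex{1,1} = 0
G(11) = mex{0,0} = 1
G(12) = mex{1,1} = 0
G(13) = mex{0,0} = 1
G(14) = mex{1,1} = 0
G(15) = mex{0,0} = 1
G(16) = mex{1,1} = 0
G(17) = mex{0,0} = 1
G(18) = mex{1,1} = 0
G(19) = mex{0,0} = 1
G(20) = mex{1,1} = 0
G(21) = mex{0,0} = 1
G(22) = mex{1,1} = 0
G(23) = mex{0,0} = 1
G(24) = mex{1,1} = 0
G(25) = mex{0,0} = 1
G(26) = mex{1,1} = 0
G(27) = mex{0,0} = 1
G(28) = mex{1,1} = 0
G(29) = mex{0,0} = 1
G(30) = mex{1,1} = 0
P-positions are exactly the n with G(n) = 0.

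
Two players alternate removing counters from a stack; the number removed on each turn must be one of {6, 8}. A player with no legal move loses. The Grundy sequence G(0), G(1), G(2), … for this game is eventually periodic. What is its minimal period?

14

n :  0  1  2  3  4  5  6  7  8  9 10 11 12 13 14 15 16 17 18 19 20 21 22 23 24 25 26 27 28 29
G :  0  0  0  0  0  0  1  1  1  1  1  1  2  2  0  0  0  0  0  0  1  1  1  1  1  1  2  2  0  0
G(n+14) = G(n) holds for n = 0,…,7 (a full window of length max(S) = 8), so the sequence is purely periodic with period 14.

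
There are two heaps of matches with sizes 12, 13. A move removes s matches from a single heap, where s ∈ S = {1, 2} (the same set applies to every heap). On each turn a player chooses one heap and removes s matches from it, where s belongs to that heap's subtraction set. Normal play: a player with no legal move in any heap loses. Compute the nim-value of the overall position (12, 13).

1

All heaps use S = {1, 2}:
G(0) = 0
G(1) = mex{0} = 1
G(2) = mex{1,0} = 2
G(3) = mex{2,1} = 0
G(4) = mex{0,2} = 1
G(5) = mex{1,0} = 2
G(6) = mex{2,1} = 0
G(7) = mex{0,2} = 1
G(8) = mex{1,0} = 2
G(9) = mex{2,1} = 0
G(10) = mex{0,2} = 1
G(11) = mex{1,0} = 2
G(12) = mex{2,1} = 0
G(13) = mex{0,2} = 1
Heap A: G(12) = 0.
Heap B: G(13) = 1.
Combined Grundy value = 0 ⊕ 1 = 1.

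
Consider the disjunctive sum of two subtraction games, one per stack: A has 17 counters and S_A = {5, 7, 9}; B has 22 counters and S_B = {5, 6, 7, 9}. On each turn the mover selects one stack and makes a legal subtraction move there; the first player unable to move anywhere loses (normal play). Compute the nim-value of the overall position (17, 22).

Stack A, S = {5, 7, 9}:
G(0) = 0
G(1) = mex{} = 0
G(2) = mex{} = 0
G(3) = mex{} = 0
G(4) = mex{} = 0
G(5) = mex{0} = 1
G(6) = mex{0} = 1
G(7) = mex{0,0} = 1
G(8) = mex{0,0} = 1
G(9) = mex{0,0,0} = 1
G(10) = mex{1,0,0} = 2
G(11) = mex{1,0,0} = 2
G(12) = mex{1,1,0} = 2
G(13) = mex{1,1,0} = 2
G(14) = mex{1,1,1} = 0
G(15) = mex{2,1,1} = 0
G(16) = mex{2,1,1} = 0
G(17) = mex{2,2,1} = 0
G_A(17) = 0.
Stack B, S = {5, 6, 7, 9}:
G(0) = 0
G(1) = mex{} = 0
G(2) = mex{} = 0
G(3) = mex{} = 0
G(4) = mex{} = 0
G(5) = mex{0} = 1
G(6) = mex{0,0} = 1
G(7) = mex{0,0,0} = 1
G(8) = mex{0,0,0} = 1
G(9) = mex{0,0,0,0} = 1
G(10) = mex{1,0,0,0} = 2
G(11) = mex{1,1,0,0} = 2
G(12) = mex{1,1,1,0} = 2
G(13) = mex{1,1,1,0} = 2
G(14) = mex{1,1,1,1} = 0
G(15) = mex{2,1,1,1} = 0
G(16) = mex{2,2,1,1} = 0
G(17) = mex{2,2,2,1} = 0
G(18) = mex{2,2,2,1} = 0
G(19) = mex{0,2,2,2} = 1
G(20) = mex{0,0,2,2} = 1
G(21) = mex{0,0,0,2} = 1
G(22) = mex{0,0,0,2} = 1
G_B(22) = 1.
Combined Grundy value = 0 ⊕ 1 = 1.

1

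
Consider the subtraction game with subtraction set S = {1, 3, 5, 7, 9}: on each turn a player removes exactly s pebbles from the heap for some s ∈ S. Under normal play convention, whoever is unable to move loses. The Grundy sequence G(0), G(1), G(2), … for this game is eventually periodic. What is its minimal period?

G(0) = 0
G(1) = mex{0} = 1
G(2) = mex{1} = 0
G(3) = mex{0,0} = 1
G(4) = mex{1,1} = 0
G(5) = mex{0,0,0} = 1
G(6) = mex{1,1,1} = 0
G(7) = mex{0,0,0,0} = 1
G(8) = mex{1,1,1,1} = 0
G(9) = mex{0,0,0,0,0} = 1
G(10) = mex{1,1,1,1,1} = 0
G(11) = mex{0,0,0,0,0} = 1
G(12) = mex{1,1,1,1,1} = 0
G(13) = mex{0,0,0,0,0} = 1
G(14) = mex{1,1,1,1,1} = 0
G(n+2) = G(n) holds for n = 0,…,8 (a full window of length max(S) = 9), so the sequence is purely periodic with period 2.

2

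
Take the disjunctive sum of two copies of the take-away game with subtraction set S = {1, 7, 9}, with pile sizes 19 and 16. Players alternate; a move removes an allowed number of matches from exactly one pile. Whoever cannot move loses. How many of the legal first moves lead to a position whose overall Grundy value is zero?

All piles use S = {1, 7, 9}:
n :  0  1  2  3  4  5  6  7  8  9 10 11 12 13 14 15 16 17 18 19
G :  0  1  0  1  0  1  0  1  0  1  0  1  0  1  0  1  0  1  0  1
Pile A: G(19) = 1.
Pile B: G(16) = 0.
Combined Grundy value = 1 ⊕ 0 = 1.
A winning move leaves total XOR = 0, i.e. changes one component's Grundy value g to g ⊕ X where X is the current total.
Pile A: need g' = 1⊕1 = 0. Options: 19−1→G=0, 19−7→G=0, 19−9→G=0. Hits: 3.
Pile B: need g' = 0⊕1 = 1. Options: 16−1→G=1, 16−7→G=1, 16−9→G=1. Hits: 3.

6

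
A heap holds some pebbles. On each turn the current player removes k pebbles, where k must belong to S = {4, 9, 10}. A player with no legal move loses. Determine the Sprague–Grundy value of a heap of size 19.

G(0) = 0
G(1) = mex{} = 0
G(2) = mex{} = 0
G(3) = mex{} = 0
G(4) = mex{0} = 1
G(5) = mex{0} = 1
G(6) = mex{0} = 1
G(7) = mex{0} = 1
G(8) = mex{1} = 0
G(9) = mex{1,0} = 2
G(10) = mex{1,0,0} = 2
G(11) = mex{1,0,0} = 2
G(12) = mex{0,0,0} = 1
G(13) = mex{2,1,0} = 3
G(14) = mex{2,1,1} = 0
G(15) = mex{2,1,1} = 0
G(16) = mex{1,1,1} = 0
G(17) = mex{3,0,1} = 2
G(18) = mex{0,2,0} = 1
G(19) = mex{0,2,2} = 1

1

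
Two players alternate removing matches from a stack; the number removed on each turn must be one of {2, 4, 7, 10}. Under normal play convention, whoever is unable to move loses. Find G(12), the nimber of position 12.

0

n :  0  1  2  3  4  5  6  7  8  9 10 11 12
G :  0  0  1  1  2  2  0  3  1  0  2  1  0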